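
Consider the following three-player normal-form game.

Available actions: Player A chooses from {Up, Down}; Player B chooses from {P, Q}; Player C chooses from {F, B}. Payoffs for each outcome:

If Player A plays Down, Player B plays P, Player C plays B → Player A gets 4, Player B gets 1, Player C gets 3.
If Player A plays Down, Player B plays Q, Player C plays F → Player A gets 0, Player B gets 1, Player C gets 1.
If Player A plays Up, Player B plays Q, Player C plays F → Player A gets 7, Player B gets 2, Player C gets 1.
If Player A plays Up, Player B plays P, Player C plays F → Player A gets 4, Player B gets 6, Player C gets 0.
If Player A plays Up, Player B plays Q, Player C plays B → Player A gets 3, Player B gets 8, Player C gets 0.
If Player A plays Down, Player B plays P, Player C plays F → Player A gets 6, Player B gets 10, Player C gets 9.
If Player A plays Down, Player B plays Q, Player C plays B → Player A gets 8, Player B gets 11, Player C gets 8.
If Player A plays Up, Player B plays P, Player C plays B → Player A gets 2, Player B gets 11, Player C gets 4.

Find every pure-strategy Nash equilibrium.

For each strategy profile, look for a profitable unilateral deviation.
(Up, P, F): Player A can switch to Down (4 → 6). Not NE.
(Up, P, B): Player A can switch to Down (2 → 4). Not NE.
(Up, Q, F): Player B can switch to P (2 → 6). Not NE.
(Up, Q, B): Player A can switch to Down (3 → 8). Not NE.
(Down, P, F): Player A gets 6, best alternative 4; Player B gets 10, best alternative 1; Player C gets 9, best alternative 3. No profitable deviation — NE.
(Down, P, B): Player B can switch to Q (1 → 11). Not NE.
(Down, Q, F): Player A can switch to Up (0 → 7). Not NE.
(Down, Q, B): Player A gets 8, best alternative 3; Player B gets 11, best alternative 1; Player C gets 8, best alternative 1. No profitable deviation — NE.

(Down, P, F), (Down, Q, B)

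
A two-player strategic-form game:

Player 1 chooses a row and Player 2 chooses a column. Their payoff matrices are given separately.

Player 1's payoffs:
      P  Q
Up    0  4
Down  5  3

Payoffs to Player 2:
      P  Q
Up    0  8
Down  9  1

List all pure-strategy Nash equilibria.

For each player, find the best response to each opponent profile; mutual best responses are the pure NE.
Player 1 against P: payoffs 0, 5 → best response Down.
Player 1 against Q: payoffs 4, 3 → best response Up.
Player 2 against Up: payoffs 0, 8 → best response Q.
Player 2 against Down: payoffs 9, 1 → best response P.
Mutual best responses: (Up, Q); (Down, P).

(Up, Q); (Down, P)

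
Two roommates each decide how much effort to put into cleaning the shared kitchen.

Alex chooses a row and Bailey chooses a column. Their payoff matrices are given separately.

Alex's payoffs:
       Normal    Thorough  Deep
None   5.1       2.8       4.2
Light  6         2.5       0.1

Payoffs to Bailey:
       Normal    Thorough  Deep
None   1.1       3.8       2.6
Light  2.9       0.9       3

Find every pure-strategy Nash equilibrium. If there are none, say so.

Pure NE: (None, Thorough)

Mark each player's best response to every combination of opponents' strategies; a profile where every player is best-responding is a pure Nash equilibrium.
Alex against Normal: payoffs 5.1, 6 → best response Light.
Alex against Thorough: payoffs 2.8, 2.5 → best response None.
Alex against Deep: payoffs 4.2, 0.1 → best response None.
Bailey against None: payoffs 1.1, 3.8, 2.6 → best response Thorough.
Bailey against Light: payoffs 2.9, 0.9, 3 → best response Deep.
Mutual best responses: (None, Thorough).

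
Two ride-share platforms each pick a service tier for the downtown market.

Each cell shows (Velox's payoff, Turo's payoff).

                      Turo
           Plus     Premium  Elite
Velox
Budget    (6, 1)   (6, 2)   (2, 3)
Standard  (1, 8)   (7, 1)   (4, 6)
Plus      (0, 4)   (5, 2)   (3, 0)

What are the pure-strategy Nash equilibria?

No pure-strategy Nash equilibrium.

Velox against Plus: payoffs 6, 1, 0 → best response Budget.
Velox against Premium: payoffs 6, 7, 5 → best response Standard.
Velox against Elite: payoffs 2, 4, 3 → best response Standard.
Turo against Budget: payoffs 1, 2, 3 → best response Elite.
Turo against Standard: payoffs 8, 1, 6 → best response Plus.
Turo against Plus: payoffs 4, 2, 0 → best response Plus.
No profile is a mutual best response for all players.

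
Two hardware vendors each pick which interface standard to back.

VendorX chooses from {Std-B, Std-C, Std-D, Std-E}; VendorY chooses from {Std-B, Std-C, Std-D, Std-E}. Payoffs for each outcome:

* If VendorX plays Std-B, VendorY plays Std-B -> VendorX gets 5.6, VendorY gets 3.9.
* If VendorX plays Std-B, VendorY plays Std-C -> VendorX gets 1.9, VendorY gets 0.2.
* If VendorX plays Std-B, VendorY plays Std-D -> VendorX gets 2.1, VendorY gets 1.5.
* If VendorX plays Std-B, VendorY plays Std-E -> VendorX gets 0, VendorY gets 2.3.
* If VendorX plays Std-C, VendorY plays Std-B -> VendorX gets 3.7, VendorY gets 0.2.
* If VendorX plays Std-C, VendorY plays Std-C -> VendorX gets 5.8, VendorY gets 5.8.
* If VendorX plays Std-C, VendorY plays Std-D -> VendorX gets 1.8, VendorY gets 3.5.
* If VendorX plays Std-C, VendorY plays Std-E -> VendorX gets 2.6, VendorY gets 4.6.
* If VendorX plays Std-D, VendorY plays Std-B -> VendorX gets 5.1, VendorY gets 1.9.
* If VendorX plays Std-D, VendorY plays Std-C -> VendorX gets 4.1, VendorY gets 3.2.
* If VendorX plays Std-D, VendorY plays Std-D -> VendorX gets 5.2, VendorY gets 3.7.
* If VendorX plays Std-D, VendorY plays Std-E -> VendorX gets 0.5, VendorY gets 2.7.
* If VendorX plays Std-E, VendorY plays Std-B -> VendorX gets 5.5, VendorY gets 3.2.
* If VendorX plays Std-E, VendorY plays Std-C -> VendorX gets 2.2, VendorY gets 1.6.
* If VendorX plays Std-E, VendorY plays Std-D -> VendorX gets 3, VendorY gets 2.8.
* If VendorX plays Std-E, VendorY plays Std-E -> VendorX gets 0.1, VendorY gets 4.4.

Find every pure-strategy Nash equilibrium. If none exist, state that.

The pure Nash equilibria are (Std-B, Std-B) and (Std-C, Std-C) and (Std-D, Std-D).

(Std-B, Std-B): VendorX gets 5.6, best alternative 5.5; VendorY gets 3.9, best alternative 2.3. No profitable deviation — NE.
(Std-B, Std-C): VendorX can switch to Std-C (1.9 → 5.8). Not NE.
(Std-B, Std-D): VendorX can switch to Std-D (2.1 → 5.2). Not NE.
(Std-B, Std-E): VendorX can switch to Std-C (0 → 2.6). Not NE.
(Std-C, Std-B): VendorX can switch to Std-B (3.7 → 5.6). Not NE.
(Std-C, Std-C): VendorX gets 5.8, best alternative 4.1; VendorY gets 5.8, best alternative 4.6. No profitable deviation — NE.
(Std-C, Std-D): VendorX can switch to Std-B (1.8 → 2.1). Not NE.
(Std-C, Std-E): VendorY can switch to Std-C (4.6 → 5.8). Not NE.
(Std-D, Std-D): VendorX gets 5.2, best alternative 3; VendorY gets 3.7, best alternative 3.2. No profitable deviation — NE.
(The remaining 7 profiles each have a profitable deviation by the same check.)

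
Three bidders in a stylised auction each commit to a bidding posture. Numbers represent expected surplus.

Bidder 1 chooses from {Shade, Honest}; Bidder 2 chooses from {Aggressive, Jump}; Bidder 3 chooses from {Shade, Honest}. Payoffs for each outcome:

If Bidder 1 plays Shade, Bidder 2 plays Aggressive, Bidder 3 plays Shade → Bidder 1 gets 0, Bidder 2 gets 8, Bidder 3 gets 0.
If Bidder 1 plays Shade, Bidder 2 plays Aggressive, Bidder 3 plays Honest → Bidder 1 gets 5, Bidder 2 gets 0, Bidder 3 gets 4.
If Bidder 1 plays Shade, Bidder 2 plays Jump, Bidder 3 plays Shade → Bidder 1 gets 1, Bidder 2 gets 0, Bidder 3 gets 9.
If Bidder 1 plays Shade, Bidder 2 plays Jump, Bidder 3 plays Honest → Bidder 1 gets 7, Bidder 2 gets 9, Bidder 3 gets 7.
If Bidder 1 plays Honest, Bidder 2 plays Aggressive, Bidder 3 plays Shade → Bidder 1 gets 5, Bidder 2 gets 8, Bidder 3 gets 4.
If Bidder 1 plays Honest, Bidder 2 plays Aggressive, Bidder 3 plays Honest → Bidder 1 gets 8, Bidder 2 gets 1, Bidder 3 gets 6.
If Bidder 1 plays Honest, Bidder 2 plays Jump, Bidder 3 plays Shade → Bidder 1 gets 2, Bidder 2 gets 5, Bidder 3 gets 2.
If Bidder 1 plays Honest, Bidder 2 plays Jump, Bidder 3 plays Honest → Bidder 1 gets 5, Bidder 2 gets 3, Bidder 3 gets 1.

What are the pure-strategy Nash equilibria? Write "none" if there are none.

This game has no pure Nash equilibrium.

(Shade, Aggressive, Shade): Bidder 1 can switch to Honest (0 → 5). Not NE.
(Shade, Aggressive, Honest): Bidder 1 can switch to Honest (5 → 8). Not NE.
(Shade, Jump, Shade): Bidder 1 can switch to Honest (1 → 2). Not NE.
(Shade, Jump, Honest): Bidder 3 can switch to Shade (7 → 9). Not NE.
(Honest, Aggressive, Shade): Bidder 3 can switch to Honest (4 → 6). Not NE.
(Honest, Aggressive, Honest): Bidder 2 can switch to Jump (1 → 3). Not NE.
(The remaining 2 profiles each have a profitable deviation by the same check.)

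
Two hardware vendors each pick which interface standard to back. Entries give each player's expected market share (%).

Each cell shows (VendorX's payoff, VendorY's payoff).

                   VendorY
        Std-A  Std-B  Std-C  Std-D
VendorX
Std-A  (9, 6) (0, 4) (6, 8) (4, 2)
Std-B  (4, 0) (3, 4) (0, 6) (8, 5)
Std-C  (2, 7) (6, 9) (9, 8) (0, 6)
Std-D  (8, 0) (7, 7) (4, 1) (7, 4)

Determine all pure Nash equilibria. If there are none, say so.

For each strategy profile, look for a profitable unilateral deviation.
(Std-A, Std-A): VendorY can switch to Std-C (6 → 8). Not NE.
(Std-A, Std-B): VendorX can switch to Std-B (0 → 3). Not NE.
(Std-A, Std-C): VendorX can switch to Std-C (6 → 9). Not NE.
(Std-A, Std-D): VendorX can switch to Std-B (4 → 8). Not NE.
(Std-B, Std-A): VendorX can switch to Std-A (4 → 9). Not NE.
(Std-B, Std-B): VendorX can switch to Std-C (3 → 6). Not NE.
(Std-B, Std-C): VendorX can switch to Std-A (0 → 6). Not NE.
(Std-B, Std-D): VendorY can switch to Std-C (5 → 6). Not NE.
(Std-D, Std-B): VendorX gets 7, best alternative 6; VendorY gets 7, best alternative 4. No profitable deviation — NE.
(The remaining 7 profiles each have a profitable deviation by the same check.)

The unique pure-strategy Nash equilibrium is (Std-D, Std-B).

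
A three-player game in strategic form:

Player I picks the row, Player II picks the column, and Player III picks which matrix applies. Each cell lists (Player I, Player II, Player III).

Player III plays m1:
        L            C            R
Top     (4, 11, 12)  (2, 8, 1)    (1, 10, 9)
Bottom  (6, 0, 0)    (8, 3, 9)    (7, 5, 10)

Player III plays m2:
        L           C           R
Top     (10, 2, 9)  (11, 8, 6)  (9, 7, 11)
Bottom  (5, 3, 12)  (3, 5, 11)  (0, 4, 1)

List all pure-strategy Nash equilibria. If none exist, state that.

Pure-strategy Nash equilibria: (Top, C, m2); (Bottom, R, m1)

Check each profile: it is a Nash equilibrium iff no player can strictly gain by switching unilaterally.
(Top, L, m1): Player I can switch to Bottom (4 → 6). Not NE.
(Top, L, m2): Player II can switch to C (2 → 8). Not NE.
(Top, C, m1): Player I can switch to Bottom (2 → 8). Not NE.
(Top, C, m2): Player I gets 11, best alternative 3; Player II gets 8, best alternative 7; Player III gets 6, best alternative 1. No profitable deviation — NE.
(Top, R, m1): Player I can switch to Bottom (1 → 7). Not NE.
(Top, R, m2): Player II can switch to C (7 → 8). Not NE.
(Bottom, L, m1): Player II can switch to C (0 → 3). Not NE.
(Bottom, R, m1): Player I gets 7, best alternative 1; Player II gets 5, best alternative 3; Player III gets 10, best alternative 1. No profitable deviation — NE.
(The remaining 4 profiles each have a profitable deviation by the same check.)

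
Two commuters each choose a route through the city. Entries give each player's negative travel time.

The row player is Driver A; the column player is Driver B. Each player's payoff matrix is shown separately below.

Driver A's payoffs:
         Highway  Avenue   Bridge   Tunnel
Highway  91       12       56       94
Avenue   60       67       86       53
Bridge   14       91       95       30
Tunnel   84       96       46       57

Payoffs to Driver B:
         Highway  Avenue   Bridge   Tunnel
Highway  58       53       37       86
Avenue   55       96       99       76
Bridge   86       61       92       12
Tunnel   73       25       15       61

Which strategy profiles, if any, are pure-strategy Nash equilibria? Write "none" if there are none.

The pure Nash equilibria are (Highway, Tunnel), (Bridge, Bridge).

Mark each player's best response to every combination of opponents' strategies; a profile where every player is best-responding is a pure Nash equilibrium.
Driver A against Highway: payoffs 91, 60, 14, 84 → best response Highway.
Driver A against Avenue: payoffs 12, 67, 91, 96 → best response Tunnel.
Driver A against Bridge: payoffs 56, 86, 95, 46 → best response Bridge.
Driver A against Tunnel: payoffs 94, 53, 30, 57 → best response Highway.
Driver B against Highway: payoffs 58, 53, 37, 86 → best response Tunnel.
Driver B against Avenue: payoffs 55, 96, 99, 76 → best response Bridge.
Driver B against Bridge: payoffs 86, 61, 92, 12 → best response Bridge.
Driver B against Tunnel: payoffs 73, 25, 15, 61 → best response Highway.
Mutual best responses: (Highway, Tunnel); (Bridge, Bridge).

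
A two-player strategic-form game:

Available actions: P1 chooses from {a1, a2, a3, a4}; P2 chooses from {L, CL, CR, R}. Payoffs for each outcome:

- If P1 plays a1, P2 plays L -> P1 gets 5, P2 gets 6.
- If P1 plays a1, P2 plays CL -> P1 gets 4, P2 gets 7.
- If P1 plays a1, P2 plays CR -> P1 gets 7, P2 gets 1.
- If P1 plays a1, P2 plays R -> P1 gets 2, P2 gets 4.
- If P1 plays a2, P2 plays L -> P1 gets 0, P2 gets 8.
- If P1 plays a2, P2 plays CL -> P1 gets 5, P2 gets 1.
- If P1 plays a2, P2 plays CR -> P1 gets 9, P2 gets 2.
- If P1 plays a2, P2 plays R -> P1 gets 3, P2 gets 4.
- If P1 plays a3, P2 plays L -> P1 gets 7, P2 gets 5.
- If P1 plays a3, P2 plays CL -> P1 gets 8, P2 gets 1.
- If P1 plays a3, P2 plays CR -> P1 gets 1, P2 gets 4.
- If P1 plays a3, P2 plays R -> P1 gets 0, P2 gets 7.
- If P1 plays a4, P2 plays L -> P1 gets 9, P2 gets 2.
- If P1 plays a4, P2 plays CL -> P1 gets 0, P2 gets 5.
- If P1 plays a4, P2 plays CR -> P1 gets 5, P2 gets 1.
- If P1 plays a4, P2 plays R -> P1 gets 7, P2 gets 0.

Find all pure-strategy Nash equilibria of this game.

This game has no pure Nash equilibrium.

P1 against L: payoffs 5, 0, 7, 9 → best response a4.
P1 against CL: payoffs 4, 5, 8, 0 → best response a3.
P1 against CR: payoffs 7, 9, 1, 5 → best response a2.
P1 against R: payoffs 2, 3, 0, 7 → best response a4.
P2 against a1: payoffs 6, 7, 1, 4 → best response CL.
P2 against a2: payoffs 8, 1, 2, 4 → best response L.
P2 against a3: payoffs 5, 1, 4, 7 → best response R.
P2 against a4: payoffs 2, 5, 1, 0 → best response CL.
No profile is a mutual best response for all players.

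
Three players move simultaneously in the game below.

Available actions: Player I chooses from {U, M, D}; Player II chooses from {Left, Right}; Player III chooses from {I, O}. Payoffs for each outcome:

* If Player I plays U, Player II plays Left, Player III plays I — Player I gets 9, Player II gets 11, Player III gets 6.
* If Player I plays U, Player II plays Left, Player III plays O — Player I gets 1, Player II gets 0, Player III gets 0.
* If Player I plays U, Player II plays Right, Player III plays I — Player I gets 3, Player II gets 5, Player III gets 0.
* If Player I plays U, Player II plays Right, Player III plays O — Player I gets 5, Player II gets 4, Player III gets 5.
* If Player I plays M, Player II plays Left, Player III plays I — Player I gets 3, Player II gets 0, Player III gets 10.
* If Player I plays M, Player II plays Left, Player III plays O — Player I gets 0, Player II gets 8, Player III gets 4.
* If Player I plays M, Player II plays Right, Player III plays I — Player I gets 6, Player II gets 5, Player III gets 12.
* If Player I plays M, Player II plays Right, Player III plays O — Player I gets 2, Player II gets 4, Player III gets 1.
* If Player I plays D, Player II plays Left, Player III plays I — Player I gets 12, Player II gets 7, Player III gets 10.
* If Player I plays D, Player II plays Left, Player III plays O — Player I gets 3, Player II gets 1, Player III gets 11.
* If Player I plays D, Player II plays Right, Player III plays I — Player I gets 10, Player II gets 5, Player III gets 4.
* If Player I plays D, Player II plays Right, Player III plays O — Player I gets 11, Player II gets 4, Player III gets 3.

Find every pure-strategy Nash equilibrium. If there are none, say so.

This game has no pure Nash equilibrium.

(U, Left, I): Player I can switch to D (9 → 12). Not NE.
(U, Left, O): Player I can switch to D (1 → 3). Not NE.
(U, Right, I): Player I can switch to M (3 → 6). Not NE.
(U, Right, O): Player I can switch to D (5 → 11). Not NE.
(M, Left, I): Player I can switch to U (3 → 9). Not NE.
(M, Left, O): Player I can switch to U (0 → 1). Not NE.
(The remaining 6 profiles each have a profitable deviation by the same check.)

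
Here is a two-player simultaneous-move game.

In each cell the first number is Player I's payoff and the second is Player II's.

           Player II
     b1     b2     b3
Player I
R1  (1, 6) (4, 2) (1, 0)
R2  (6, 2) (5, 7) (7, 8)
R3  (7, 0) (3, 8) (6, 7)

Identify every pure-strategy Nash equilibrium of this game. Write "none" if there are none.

Pure NE: (R2, b3)

(R1, b1): Player I can switch to R2 (1 → 6). Not NE.
(R1, b2): Player I can switch to R2 (4 → 5). Not NE.
(R1, b3): Player I can switch to R2 (1 → 7). Not NE.
(R2, b1): Player I can switch to R3 (6 → 7). Not NE.
(R2, b2): Player II can switch to b3 (7 → 8). Not NE.
(R2, b3): Player I gets 7, best alternative 6; Player II gets 8, best alternative 7. No profitable deviation — NE.
(R3, b1): Player II can switch to b2 (0 → 8). Not NE.
(The remaining 2 profiles each have a profitable deviation by the same check.)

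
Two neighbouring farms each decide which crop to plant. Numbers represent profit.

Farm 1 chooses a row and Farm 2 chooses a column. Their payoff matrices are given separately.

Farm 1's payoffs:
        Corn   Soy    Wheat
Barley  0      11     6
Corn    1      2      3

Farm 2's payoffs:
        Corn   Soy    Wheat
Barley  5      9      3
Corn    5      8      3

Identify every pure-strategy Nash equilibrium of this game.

(Barley, Corn): Farm 1 can switch to Corn (0 → 1). Not NE.
(Barley, Soy): Farm 1 gets 11, best alternative 2; Farm 2 gets 9, best alternative 5. No profitable deviation — NE.
(Barley, Wheat): Farm 2 can switch to Corn (3 → 5). Not NE.
(Corn, Corn): Farm 2 can switch to Soy (5 → 8). Not NE.
(Corn, Soy): Farm 1 can switch to Barley (2 → 11). Not NE.
(Corn, Wheat): Farm 1 can switch to Barley (3 → 6). Not NE.

(Barley, Soy)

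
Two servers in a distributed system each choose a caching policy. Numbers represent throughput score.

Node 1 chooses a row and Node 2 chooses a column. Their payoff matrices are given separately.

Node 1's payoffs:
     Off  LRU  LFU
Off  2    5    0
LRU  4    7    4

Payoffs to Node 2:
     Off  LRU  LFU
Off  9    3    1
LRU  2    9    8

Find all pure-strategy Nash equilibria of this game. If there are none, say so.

(LRU, LRU)

Node 1 against Off: payoffs 2, 4 → best response LRU.
Node 1 against LRU: payoffs 5, 7 → best response LRU.
Node 1 against LFU: payoffs 0, 4 → best response LRU.
Node 2 against Off: payoffs 9, 3, 1 → best response Off.
Node 2 against LRU: payoffs 2, 9, 8 → best response LRU.
Mutual best responses: (LRU, LRU).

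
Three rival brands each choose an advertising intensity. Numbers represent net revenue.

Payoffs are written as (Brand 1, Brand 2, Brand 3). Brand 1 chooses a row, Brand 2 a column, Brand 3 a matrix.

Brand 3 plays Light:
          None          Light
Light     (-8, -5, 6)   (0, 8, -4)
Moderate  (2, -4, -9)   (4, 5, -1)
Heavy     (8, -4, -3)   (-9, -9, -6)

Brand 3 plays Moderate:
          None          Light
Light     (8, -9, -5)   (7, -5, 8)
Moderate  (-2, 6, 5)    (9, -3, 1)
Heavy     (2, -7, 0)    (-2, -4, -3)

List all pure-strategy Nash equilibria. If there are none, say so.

none

(Light, None, Light): Brand 1 can switch to Moderate (-8 → 2). Not NE.
(Light, None, Moderate): Brand 2 can switch to Light (-9 → -5). Not NE.
(Light, Light, Light): Brand 1 can switch to Moderate (0 → 4). Not NE.
(Light, Light, Moderate): Brand 1 can switch to Moderate (7 → 9). Not NE.
(Moderate, None, Light): Brand 1 can switch to Heavy (2 → 8). Not NE.
(Moderate, None, Moderate): Brand 1 can switch to Light (-2 → 8). Not NE.
(Moderate, Light, Light): Brand 3 can switch to Moderate (-1 → 1). Not NE.
(Moderate, Light, Moderate): Brand 2 can switch to None (-3 → 6). Not NE.
(Heavy, None, Light): Brand 3 can switch to Moderate (-3 → 0). Not NE.
(Heavy, None, Moderate): Brand 1 can switch to Light (2 → 8). Not NE.
(The remaining 2 profiles each have a profitable deviation by the same check.)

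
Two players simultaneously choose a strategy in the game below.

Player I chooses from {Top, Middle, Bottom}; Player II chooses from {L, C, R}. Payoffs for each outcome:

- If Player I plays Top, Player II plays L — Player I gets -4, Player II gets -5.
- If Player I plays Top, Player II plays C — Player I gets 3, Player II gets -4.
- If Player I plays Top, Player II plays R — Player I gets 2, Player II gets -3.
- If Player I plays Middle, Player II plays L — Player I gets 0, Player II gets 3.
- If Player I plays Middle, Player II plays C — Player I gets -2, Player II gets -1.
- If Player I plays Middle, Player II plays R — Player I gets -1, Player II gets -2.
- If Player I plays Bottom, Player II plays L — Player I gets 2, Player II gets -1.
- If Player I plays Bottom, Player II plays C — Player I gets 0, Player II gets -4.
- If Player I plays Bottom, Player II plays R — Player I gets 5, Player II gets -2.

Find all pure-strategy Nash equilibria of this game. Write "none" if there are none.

Check each profile: it is a Nash equilibrium iff no player can strictly gain by switching unilaterally.
(Top, L): Player I can switch to Middle (-4 → 0). Not NE.
(Top, C): Player II can switch to R (-4 → -3). Not NE.
(Top, R): Player I can switch to Bottom (2 → 5). Not NE.
(Middle, L): Player I can switch to Bottom (0 → 2). Not NE.
(Middle, C): Player I can switch to Top (-2 → 3). Not NE.
(Middle, R): Player I can switch to Top (-1 → 2). Not NE.
(Bottom, L): Player I gets 2, best alternative 0; Player II gets -1, best alternative -2. No profitable deviation — NE.
(Bottom, C): Player I can switch to Top (0 → 3). Not NE.
(Bottom, R): Player II can switch to L (-2 → -1). Not NE.

(Bottom, L)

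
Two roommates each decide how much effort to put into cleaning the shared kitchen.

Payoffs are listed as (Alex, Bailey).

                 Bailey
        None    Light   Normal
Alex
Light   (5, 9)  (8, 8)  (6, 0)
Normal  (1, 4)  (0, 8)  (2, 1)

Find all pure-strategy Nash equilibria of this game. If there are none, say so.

Alex against None: payoffs 5, 1 → best response Light.
Alex against Light: payoffs 8, 0 → best response Light.
Alex against Normal: payoffs 6, 2 → best response Light.
Bailey against Light: payoffs 9, 8, 0 → best response None.
Bailey against Normal: payoffs 4, 8, 1 → best response Light.
Mutual best responses: (Light, None).

(Light, None)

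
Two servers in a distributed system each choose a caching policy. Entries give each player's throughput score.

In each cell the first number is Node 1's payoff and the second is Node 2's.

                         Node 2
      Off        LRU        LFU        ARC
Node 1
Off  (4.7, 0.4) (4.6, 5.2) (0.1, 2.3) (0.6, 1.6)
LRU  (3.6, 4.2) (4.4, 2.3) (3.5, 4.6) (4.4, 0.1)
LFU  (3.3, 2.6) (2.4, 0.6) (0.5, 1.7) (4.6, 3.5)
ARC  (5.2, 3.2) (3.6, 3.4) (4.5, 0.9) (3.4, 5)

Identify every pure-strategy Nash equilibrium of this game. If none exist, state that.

Node 1 against Off: payoffs 4.7, 3.6, 3.3, 5.2 → best response ARC.
Node 1 against LRU: payoffs 4.6, 4.4, 2.4, 3.6 → best response Off.
Node 1 against LFU: payoffs 0.1, 3.5, 0.5, 4.5 → best response ARC.
Node 1 against ARC: payoffs 0.6, 4.4, 4.6, 3.4 → best response LFU.
Node 2 against Off: payoffs 0.4, 5.2, 2.3, 1.6 → best response LRU.
Node 2 against LRU: payoffs 4.2, 2.3, 4.6, 0.1 → best response LFU.
Node 2 against LFU: payoffs 2.6, 0.6, 1.7, 3.5 → best response ARC.
Node 2 against ARC: payoffs 3.2, 3.4, 0.9, 5 → best response ARC.
Mutual best responses: (Off, LRU); (LFU, ARC).

Pure-strategy Nash equilibria: (Off, LRU), (LFU, ARC)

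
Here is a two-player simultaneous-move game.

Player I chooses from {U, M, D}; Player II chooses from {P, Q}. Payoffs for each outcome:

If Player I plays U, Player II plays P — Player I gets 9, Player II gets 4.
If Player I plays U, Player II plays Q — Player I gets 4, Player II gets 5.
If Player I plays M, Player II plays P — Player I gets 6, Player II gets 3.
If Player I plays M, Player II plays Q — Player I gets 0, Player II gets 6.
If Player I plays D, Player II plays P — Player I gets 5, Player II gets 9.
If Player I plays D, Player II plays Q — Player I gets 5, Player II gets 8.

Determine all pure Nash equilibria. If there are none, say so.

This game has no pure Nash equilibrium.

For each player, find the best response to each opponent profile; mutual best responses are the pure NE.
Player I against P: payoffs 9, 6, 5 → best response U.
Player I against Q: payoffs 4, 0, 5 → best response D.
Player II against U: payoffs 4, 5 → best response Q.
Player II against M: payoffs 3, 6 → best response Q.
Player II against D: payoffs 9, 8 → best response P.
No profile is a mutual best response for all players.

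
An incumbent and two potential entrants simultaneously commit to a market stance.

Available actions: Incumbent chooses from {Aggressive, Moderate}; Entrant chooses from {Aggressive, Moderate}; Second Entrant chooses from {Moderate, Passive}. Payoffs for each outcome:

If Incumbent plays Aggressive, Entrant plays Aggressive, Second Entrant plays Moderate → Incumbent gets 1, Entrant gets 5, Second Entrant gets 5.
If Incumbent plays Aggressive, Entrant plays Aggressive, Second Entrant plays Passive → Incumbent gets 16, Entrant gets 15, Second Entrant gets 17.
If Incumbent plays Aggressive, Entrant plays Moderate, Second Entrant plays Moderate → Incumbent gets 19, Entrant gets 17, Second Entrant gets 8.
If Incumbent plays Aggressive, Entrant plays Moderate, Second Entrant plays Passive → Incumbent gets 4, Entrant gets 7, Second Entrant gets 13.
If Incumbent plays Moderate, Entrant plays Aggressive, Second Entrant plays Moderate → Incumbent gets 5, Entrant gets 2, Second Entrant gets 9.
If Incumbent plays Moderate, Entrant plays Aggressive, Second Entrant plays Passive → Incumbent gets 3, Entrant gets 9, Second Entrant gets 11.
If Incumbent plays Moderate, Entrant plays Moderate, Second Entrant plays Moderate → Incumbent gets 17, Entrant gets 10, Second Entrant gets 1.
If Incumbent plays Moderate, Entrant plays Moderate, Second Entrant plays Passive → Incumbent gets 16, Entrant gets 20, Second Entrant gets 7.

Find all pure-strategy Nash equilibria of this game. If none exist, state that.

(Aggressive, Aggressive, Passive) and (Moderate, Moderate, Passive)

For each player, find the best response to each opponent profile; mutual best responses are the pure NE.
Incumbent against (Aggressive, Moderate): payoffs 1, 5 → best response Moderate.
Incumbent against (Aggressive, Passive): payoffs 16, 3 → best response Aggressive.
Incumbent against (Moderate, Moderate): payoffs 19, 17 → best response Aggressive.
Incumbent against (Moderate, Passive): payoffs 4, 16 → best response Moderate.
Entrant against (Aggressive, Moderate): payoffs 5, 17 → best response Moderate.
Entrant against (Aggressive, Passive): payoffs 15, 7 → best response Aggressive.
Entrant against (Moderate, Moderate): payoffs 2, 10 → best response Moderate.
Entrant against (Moderate, Passive): payoffs 9, 20 → best response Moderate.
Second Entrant against (Aggressive, Aggressive): payoffs 5, 17 → best response Passive.
Second Entrant against (Aggressive, Moderate): payoffs 8, 13 → best response Passive.
Second Entrant against (Moderate, Aggressive): payoffs 9, 11 → best response Passive.
Second Entrant against (Moderate, Moderate): payoffs 1, 7 → best response Passive.
Mutual best responses: (Aggressive, Aggressive, Passive); (Moderate, Moderate, Passive).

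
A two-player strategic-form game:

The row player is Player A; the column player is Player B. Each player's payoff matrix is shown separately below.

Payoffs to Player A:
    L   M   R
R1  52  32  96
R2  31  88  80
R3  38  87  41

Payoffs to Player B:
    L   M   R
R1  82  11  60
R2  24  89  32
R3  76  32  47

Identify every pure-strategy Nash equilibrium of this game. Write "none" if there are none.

(R1, L) and (R2, M)

Mark each player's best response to every combination of opponents' strategies; a profile where every player is best-responding is a pure Nash equilibrium.
Player A against L: payoffs 52, 31, 38 → best response R1.
Player A against M: payoffs 32, 88, 87 → best response R2.
Player A against R: payoffs 96, 80, 41 → best response R1.
Player B against R1: payoffs 82, 11, 60 → best response L.
Player B against R2: payoffs 24, 89, 32 → best response M.
Player B against R3: payoffs 76, 32, 47 → best response L.
Mutual best responses: (R1, L); (R2, M).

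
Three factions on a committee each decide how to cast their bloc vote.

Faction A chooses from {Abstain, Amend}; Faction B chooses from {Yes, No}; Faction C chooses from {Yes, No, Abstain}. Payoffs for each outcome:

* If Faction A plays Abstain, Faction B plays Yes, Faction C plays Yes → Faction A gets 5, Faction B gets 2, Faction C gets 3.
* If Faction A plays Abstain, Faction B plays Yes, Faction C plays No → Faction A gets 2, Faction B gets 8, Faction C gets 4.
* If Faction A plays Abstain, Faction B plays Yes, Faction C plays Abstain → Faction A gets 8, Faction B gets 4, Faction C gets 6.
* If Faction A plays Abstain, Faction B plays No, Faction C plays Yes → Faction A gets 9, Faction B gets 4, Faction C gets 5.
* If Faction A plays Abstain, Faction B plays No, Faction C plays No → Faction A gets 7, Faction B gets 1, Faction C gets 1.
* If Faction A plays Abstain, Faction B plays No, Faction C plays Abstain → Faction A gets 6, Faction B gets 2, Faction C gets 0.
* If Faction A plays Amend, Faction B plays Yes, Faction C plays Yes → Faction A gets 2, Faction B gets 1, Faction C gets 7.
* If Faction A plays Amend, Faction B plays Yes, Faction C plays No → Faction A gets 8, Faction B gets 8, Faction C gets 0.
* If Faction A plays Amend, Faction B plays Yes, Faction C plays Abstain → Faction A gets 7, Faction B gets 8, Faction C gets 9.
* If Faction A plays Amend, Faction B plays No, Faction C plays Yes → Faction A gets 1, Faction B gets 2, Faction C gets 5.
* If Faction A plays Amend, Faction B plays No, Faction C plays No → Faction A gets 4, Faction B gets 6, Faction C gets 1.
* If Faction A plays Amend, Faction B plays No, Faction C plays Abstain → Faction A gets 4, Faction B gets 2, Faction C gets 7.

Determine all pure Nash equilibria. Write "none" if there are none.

Pure-strategy Nash equilibria: (Abstain, Yes, Abstain), (Abstain, No, Yes)

Faction A against (Yes, Yes): payoffs 5, 2 → best response Abstain.
Faction A against (Yes, No): payoffs 2, 8 → best response Amend.
Faction A against (Yes, Abstain): payoffs 8, 7 → best response Abstain.
Faction A against (No, Yes): payoffs 9, 1 → best response Abstain.
Faction A against (No, No): payoffs 7, 4 → best response Abstain.
Faction A against (No, Abstain): payoffs 6, 4 → best response Abstain.
Faction B against (Abstain, Yes): payoffs 2, 4 → best response No.
Faction B against (Abstain, No): payoffs 8, 1 → best response Yes.
Faction B against (Abstain, Abstain): payoffs 4, 2 → best response Yes.
Faction B against (Amend, Yes): payoffs 1, 2 → best response No.
Faction B against (Amend, No): payoffs 8, 6 → best response Yes.
Faction B against (Amend, Abstain): payoffs 8, 2 → best response Yes.
Faction C against (Abstain, Yes): payoffs 3, 4, 6 → best response Abstain.
Faction C against (Abstain, No): payoffs 5, 1, 0 → best response Yes.
Faction C against (Amend, Yes): payoffs 7, 0, 9 → best response Abstain.
Faction C against (Amend, No): payoffs 5, 1, 7 → best response Abstain.
Mutual best responses: (Abstain, Yes, Abstain); (Abstain, No, Yes).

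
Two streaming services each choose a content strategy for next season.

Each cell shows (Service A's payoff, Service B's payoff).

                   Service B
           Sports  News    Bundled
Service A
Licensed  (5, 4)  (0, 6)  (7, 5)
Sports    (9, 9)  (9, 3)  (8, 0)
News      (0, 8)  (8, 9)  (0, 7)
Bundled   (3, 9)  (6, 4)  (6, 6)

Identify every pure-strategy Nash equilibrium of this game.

For each player, find the best response to each opponent profile; mutual best responses are the pure NE.
Service A against Sports: payoffs 5, 9, 0, 3 → best response Sports.
Service A against News: payoffs 0, 9, 8, 6 → best response Sports.
Service A against Bundled: payoffs 7, 8, 0, 6 → best response Sports.
Service B against Licensed: payoffs 4, 6, 5 → best response News.
Service B against Sports: payoffs 9, 3, 0 → best response Sports.
Service B against News: payoffs 8, 9, 7 → best response News.
Service B against Bundled: payoffs 9, 4, 6 → best response Sports.
Mutual best responses: (Sports, Sports).

(Sports, Sports)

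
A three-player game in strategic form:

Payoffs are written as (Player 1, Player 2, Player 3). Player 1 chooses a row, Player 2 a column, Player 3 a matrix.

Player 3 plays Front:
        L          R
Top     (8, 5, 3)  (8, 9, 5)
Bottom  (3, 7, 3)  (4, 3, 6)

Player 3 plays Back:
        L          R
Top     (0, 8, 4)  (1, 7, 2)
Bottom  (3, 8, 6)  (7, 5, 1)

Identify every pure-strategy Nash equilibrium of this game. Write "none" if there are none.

Check each profile: it is a Nash equilibrium iff no player can strictly gain by switching unilaterally.
(Top, L, Front): Player 2 can switch to R (5 → 9). Not NE.
(Top, L, Back): Player 1 can switch to Bottom (0 → 3). Not NE.
(Top, R, Front): Player 1 gets 8, best alternative 4; Player 2 gets 9, best alternative 5; Player 3 gets 5, best alternative 2. No profitable deviation — NE.
(Top, R, Back): Player 1 can switch to Bottom (1 → 7). Not NE.
(Bottom, L, Front): Player 1 can switch to Top (3 → 8). Not NE.
(Bottom, L, Back): Player 1 gets 3, best alternative 0; Player 2 gets 8, best alternative 5; Player 3 gets 6, best alternative 3. No profitable deviation — NE.
(Bottom, R, Front): Player 1 can switch to Top (4 → 8). Not NE.
(Bottom, R, Back): Player 2 can switch to L (5 → 8). Not NE.

Pure-strategy Nash equilibria: (Top, R, Front); (Bottom, L, Back)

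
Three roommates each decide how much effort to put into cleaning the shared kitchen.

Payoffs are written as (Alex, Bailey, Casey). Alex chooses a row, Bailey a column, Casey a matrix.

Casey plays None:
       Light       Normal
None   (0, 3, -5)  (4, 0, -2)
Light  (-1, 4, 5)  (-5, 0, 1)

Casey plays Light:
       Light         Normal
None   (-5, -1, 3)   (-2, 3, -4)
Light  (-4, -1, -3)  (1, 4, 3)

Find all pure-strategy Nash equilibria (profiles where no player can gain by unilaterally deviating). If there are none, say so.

Check each profile: it is a Nash equilibrium iff no player can strictly gain by switching unilaterally.
(None, Light, None): Casey can switch to Light (-5 → 3). Not NE.
(None, Light, Light): Alex can switch to Light (-5 → -4). Not NE.
(None, Normal, None): Bailey can switch to Light (0 → 3). Not NE.
(None, Normal, Light): Alex can switch to Light (-2 → 1). Not NE.
(Light, Light, None): Alex can switch to None (-1 → 0). Not NE.
(Light, Light, Light): Bailey can switch to Normal (-1 → 4). Not NE.
(Light, Normal, None): Alex can switch to None (-5 → 4). Not NE.
(Light, Normal, Light): Alex gets 1, best alternative -2; Bailey gets 4, best alternative -1; Casey gets 3, best alternative 1. No profitable deviation — NE.

(Light, Normal, Light)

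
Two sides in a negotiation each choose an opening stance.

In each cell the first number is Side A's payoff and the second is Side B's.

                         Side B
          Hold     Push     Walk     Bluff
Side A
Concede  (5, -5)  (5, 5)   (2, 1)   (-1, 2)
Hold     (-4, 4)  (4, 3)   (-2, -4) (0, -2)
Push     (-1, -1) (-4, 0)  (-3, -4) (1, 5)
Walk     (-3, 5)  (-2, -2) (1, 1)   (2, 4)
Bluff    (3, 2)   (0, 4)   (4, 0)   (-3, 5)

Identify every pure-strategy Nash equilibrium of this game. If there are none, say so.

The unique pure-strategy Nash equilibrium is (Concede, Push).

Mark each player's best response to every combination of opponents' strategies; a profile where every player is best-responding is a pure Nash equilibrium.
Side A against Hold: payoffs 5, -4, -1, -3, 3 → best response Concede.
Side A against Push: payoffs 5, 4, -4, -2, 0 → best response Concede.
Side A against Walk: payoffs 2, -2, -3, 1, 4 → best response Bluff.
Side A against Bluff: payoffs -1, 0, 1, 2, -3 → best response Walk.
Side B against Concede: payoffs -5, 5, 1, 2 → best response Push.
Side B against Hold: payoffs 4, 3, -4, -2 → best response Hold.
Side B against Push: payoffs -1, 0, -4, 5 → best response Bluff.
Side B against Walk: payoffs 5, -2, 1, 4 → best response Hold.
Side B against Bluff: payoffs 2, 4, 0, 5 → best response Bluff.
Mutual best responses: (Concede, Push).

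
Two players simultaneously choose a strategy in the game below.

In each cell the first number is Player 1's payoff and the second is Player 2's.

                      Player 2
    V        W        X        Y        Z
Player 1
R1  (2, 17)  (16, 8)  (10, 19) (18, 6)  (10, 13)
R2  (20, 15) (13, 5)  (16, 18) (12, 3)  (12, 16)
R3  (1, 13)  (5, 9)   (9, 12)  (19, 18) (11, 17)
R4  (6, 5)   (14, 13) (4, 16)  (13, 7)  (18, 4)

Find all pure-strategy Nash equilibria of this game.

Mark each player's best response to every combination of opponents' strategies; a profile where every player is best-responding is a pure Nash equilibrium.
Player 1 against V: payoffs 2, 20, 1, 6 → best response R2.
Player 1 against W: payoffs 16, 13, 5, 14 → best response R1.
Player 1 against X: payoffs 10, 16, 9, 4 → best response R2.
Player 1 against Y: payoffs 18, 12, 19, 13 → best response R3.
Player 1 against Z: payoffs 10, 12, 11, 18 → best response R4.
Player 2 against R1: payoffs 17, 8, 19, 6, 13 → best response X.
Player 2 against R2: payoffs 15, 5, 18, 3, 16 → best response X.
Player 2 against R3: payoffs 13, 9, 12, 18, 17 → best response Y.
Player 2 against R4: payoffs 5, 13, 16, 7, 4 → best response X.
Mutual best responses: (R2, X); (R3, Y).

Pure-strategy Nash equilibria: (R2, X) and (R3, Y)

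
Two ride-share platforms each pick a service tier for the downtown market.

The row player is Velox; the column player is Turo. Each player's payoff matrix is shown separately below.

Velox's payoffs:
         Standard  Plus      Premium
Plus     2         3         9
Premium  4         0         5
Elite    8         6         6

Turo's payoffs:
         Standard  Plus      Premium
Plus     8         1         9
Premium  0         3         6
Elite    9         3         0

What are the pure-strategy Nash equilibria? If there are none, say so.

(Plus, Premium), (Elite, Standard)

Velox against Standard: payoffs 2, 4, 8 → best response Elite.
Velox against Plus: payoffs 3, 0, 6 → best response Elite.
Velox against Premium: payoffs 9, 5, 6 → best response Plus.
Turo against Plus: payoffs 8, 1, 9 → best response Premium.
Turo against Premium: payoffs 0, 3, 6 → best response Premium.
Turo against Elite: payoffs 9, 3, 0 → best response Standard.
Mutual best responses: (Plus, Premium); (Elite, Standard).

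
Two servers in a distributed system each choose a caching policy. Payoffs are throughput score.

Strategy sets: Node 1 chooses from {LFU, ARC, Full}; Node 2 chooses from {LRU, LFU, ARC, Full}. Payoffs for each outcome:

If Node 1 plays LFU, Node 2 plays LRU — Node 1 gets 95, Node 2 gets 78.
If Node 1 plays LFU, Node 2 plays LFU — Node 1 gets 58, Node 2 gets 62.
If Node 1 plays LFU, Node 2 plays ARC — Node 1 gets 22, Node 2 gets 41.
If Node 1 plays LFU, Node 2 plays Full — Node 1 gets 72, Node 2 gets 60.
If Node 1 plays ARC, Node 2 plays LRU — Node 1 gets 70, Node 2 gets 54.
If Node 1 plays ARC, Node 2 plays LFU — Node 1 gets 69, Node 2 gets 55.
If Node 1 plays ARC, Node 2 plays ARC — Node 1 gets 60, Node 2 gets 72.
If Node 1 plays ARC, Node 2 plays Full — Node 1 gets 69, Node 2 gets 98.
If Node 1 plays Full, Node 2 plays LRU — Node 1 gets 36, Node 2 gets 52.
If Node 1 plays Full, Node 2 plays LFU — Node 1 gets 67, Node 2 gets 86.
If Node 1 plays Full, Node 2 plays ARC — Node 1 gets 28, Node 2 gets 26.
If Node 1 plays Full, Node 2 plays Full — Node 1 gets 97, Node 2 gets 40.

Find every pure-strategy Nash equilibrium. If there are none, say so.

Pure NE: (LFU, LRU)

(LFU, LRU): Node 1 gets 95, best alternative 70; Node 2 gets 78, best alternative 62. No profitable deviation — NE.
(LFU, LFU): Node 1 can switch to ARC (58 → 69). Not NE.
(LFU, ARC): Node 1 can switch to ARC (22 → 60). Not NE.
(LFU, Full): Node 1 can switch to Full (72 → 97). Not NE.
(ARC, LRU): Node 1 can switch to LFU (70 → 95). Not NE.
(ARC, LFU): Node 2 can switch to ARC (55 → 72). Not NE.
(ARC, ARC): Node 2 can switch to Full (72 → 98). Not NE.
(The remaining 5 profiles each have a profitable deviation by the same check.)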